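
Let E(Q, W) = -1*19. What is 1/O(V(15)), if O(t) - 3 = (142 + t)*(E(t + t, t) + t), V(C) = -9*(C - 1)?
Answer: -1/2317 ≈ -0.00043159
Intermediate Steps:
E(Q, W) = -19
V(C) = 9 - 9*C (V(C) = -9*(-1 + C) = 9 - 9*C)
O(t) = 3 + (-19 + t)*(142 + t) (O(t) = 3 + (142 + t)*(-19 + t) = 3 + (-19 + t)*(142 + t))
1/O(V(15)) = 1/(-2695 + (9 - 9*15)**2 + 123*(9 - 9*15)) = 1/(-2695 + (9 - 135)**2 + 123*(9 - 135)) = 1/(-2695 + (-126)**2 + 123*(-126)) = 1/(-2695 + 15876 - 15498) = 1/(-2317) = -1/2317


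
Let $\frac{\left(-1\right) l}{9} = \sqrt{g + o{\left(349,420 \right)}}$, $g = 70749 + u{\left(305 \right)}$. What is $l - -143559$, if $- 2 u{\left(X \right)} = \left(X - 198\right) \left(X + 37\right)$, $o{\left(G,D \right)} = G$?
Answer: $143559 - 9 \sqrt{52801} \approx 1.4149 \cdot 10^{5}$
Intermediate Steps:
$u{\left(X \right)} = - \frac{\left(-198 + X\right) \left(37 + X\right)}{2}$ ($u{\left(X \right)} = - \frac{\left(X - 198\right) \left(X + 37\right)}{2} = - \frac{\left(-198 + X\right) \left(37 + X\right)}{2}$)
$g = 52452$ ($g = 70749 + \left(3663 - \frac{305^{2}}{2} + \frac{161}{2} \cdot 305\right) = 70749 + \left(3663 - \frac{93025}{2} + \frac{49105}{2}\right) = 70749 - 18297 = 52452$)
$l = - 9 \sqrt{52801}$ ($l = - 9 \sqrt{52452 + 349} = - 9 \sqrt{52801} \approx -2068.1$)
$l - -143559 = - 9 \sqrt{52801} - -143559 = - 9 \sqrt{52801} + \left(-105410 + 248969\right) = - 9 \sqrt{52801} + 143559 = 143559 - 9 \sqrt{52801}$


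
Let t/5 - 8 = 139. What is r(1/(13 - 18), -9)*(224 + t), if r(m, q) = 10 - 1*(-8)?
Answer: 17262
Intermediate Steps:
t = 735 (t = 40 + 5*139 = 40 + 695 = 735)
r(m, q) = 18 (r(m, q) = 10 + 8 = 18)
r(1/(13 - 18), -9)*(224 + t) = 18*(224 + 735) = 18*959 = 17262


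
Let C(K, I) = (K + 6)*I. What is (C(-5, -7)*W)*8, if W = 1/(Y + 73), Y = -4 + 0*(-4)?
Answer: -56/69 ≈ -0.81159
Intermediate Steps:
Y = -4 (Y = -4 + 0 = -4)
C(K, I) = I*(6 + K) (C(K, I) = (6 + K)*I = I*(6 + K))
W = 1/69 (W = 1/(-4 + 73) = 1/69 ≈ 0.014493)
(C(-5, -7)*W)*8 = (-7*(6 - 5)*(1/69))*8 = (-7*1*(1/69))*8 = -7*1/69*8 = -7/69*8 = -56/69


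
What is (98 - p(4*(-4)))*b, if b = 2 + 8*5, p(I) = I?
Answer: 4788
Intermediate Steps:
b = 42 (b = 2 + 40 = 42)
(98 - p(4*(-4)))*b = (98 - 4*(-4))*42 = (98 - 1*(-16))*42 = (98 + 16)*42 = 114*42 = 4788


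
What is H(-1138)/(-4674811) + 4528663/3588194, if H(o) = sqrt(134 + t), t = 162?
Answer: 4528663/3588194 - 2*sqrt(74)/4674811 ≈ 1.2621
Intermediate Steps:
H(o) = 2*sqrt(74) (H(o) = sqrt(134 + 162) = sqrt(296) = 2*sqrt(74))
H(-1138)/(-4674811) + 4528663/3588194 = (2*sqrt(74))/(-4674811) + 4528663/3588194 = (2*sqrt(74))*(-1/4674811) + 4528663*(1/3588194) = -2*sqrt(74)/4674811 + 4528663/3588194 = 4528663/3588194 - 2*sqrt(74)/4674811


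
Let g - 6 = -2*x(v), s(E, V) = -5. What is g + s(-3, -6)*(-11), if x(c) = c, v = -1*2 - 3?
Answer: 71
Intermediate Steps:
v = -5 (v = -2 - 3 = -5)
g = 16 (g = 6 - 2*(-5) = 6 + 10 = 16)
g + s(-3, -6)*(-11) = 16 - 5*(-11) = 16 + 55 = 71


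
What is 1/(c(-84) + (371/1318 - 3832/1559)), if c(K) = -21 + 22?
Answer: -2054762/2417425 ≈ -0.84998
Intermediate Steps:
c(K) = 1
1/(c(-84) + (371/1318 - 3832/1559)) = 1/(1 + (371/1318 - 3832/1559)) = 1/(1 - 4472187/2054762) = 1/(-2417425/2054762) = -2054762/2417425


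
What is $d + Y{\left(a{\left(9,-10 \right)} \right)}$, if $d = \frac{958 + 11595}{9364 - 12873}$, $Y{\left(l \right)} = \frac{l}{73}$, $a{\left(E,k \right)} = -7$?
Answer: $- \frac{940932}{256157} \approx -3.6733$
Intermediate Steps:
$Y{\left(l \right)} = \frac{l}{73}$ ($Y{\left(l \right)} = l \frac{1}{73} = \frac{l}{73}$)
$d = - \frac{12553}{3509}$ ($d = \frac{12553}{-3509} = 12553 \left(- \frac{1}{3509}\right) = - \frac{12553}{3509} \approx -3.5774$)
$d + Y{\left(a{\left(9,-10 \right)} \right)} = - \frac{12553}{3509} + \frac{1}{73} \left(-7\right) = - \frac{12553}{3509} - \frac{7}{73} = - \frac{940932}{256157}$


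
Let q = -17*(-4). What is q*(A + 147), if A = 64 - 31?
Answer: 12240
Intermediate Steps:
A = 33
q = 68
q*(A + 147) = 68*(33 + 147) = 68*180 = 12240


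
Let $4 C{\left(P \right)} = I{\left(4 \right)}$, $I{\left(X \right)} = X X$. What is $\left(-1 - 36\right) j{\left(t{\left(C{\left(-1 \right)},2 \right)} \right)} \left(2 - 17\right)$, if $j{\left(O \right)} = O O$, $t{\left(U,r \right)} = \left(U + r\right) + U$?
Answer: $55500$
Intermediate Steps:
$I{\left(X \right)} = X^{2}$
$C{\left(P \right)} = 4$ ($C{\left(P \right)} = \frac{4^{2}}{4} = \frac{1}{4} \cdot 16 = 4$)
$t{\left(U,r \right)} = r + 2 U$
$j{\left(O \right)} = O^{2}$
$\left(-1 - 36\right) j{\left(t{\left(C{\left(-1 \right)},2 \right)} \right)} \left(2 - 17\right) = \left(-1 - 36\right) \left(2 + 2 \cdot 4\right)^{2} \left(2 - 17\right) = \left(-1 - 36\right) \left(2 + 8\right)^{2} \left(-15\right) = - 37 \cdot 10^{2} \left(-15\right) = - 37 \cdot 100 \left(-15\right) = \left(-37\right) \left(-1500\right) = 55500$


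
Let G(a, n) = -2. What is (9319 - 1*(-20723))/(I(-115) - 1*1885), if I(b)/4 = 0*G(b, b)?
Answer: -30042/1885 ≈ -15.937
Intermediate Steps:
I(b) = 0 (I(b) = 4*(0*(-2)) = 4*0 = 0)
(9319 - 1*(-20723))/(I(-115) - 1*1885) = (9319 - 1*(-20723))/(0 - 1*1885) = (9319 + 20723)/(0 - 1885) = 30042/(-1885) = 30042*(-1/1885) = -30042/1885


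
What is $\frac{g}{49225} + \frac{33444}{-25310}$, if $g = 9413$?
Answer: $- \frac{140803787}{124588475} \approx -1.1302$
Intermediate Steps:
$\frac{g}{49225} + \frac{33444}{-25310} = \frac{9413}{49225} + \frac{33444}{-25310} = 9413 \cdot \frac{1}{49225} + 33444 \left(- \frac{1}{25310}\right) = \frac{9413}{49225} - \frac{16722}{12655} = - \frac{140803787}{124588475}$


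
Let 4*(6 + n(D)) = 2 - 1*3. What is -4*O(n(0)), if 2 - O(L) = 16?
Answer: 56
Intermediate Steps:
n(D) = -25/4 (n(D) = -6 + (2 - 1*3)/4 = -6 + (2 - 3)/4 = -6 + (¼)*(-1) = -6 - ¼ = -25/4)
O(L) = -14 (O(L) = 2 - 1*16 = 2 - 16 = -14)
-4*O(n(0)) = -4*(-14) = 56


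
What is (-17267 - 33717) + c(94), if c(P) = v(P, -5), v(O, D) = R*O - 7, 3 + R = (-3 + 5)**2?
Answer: -50897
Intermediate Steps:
R = 1 (R = -3 + (-3 + 5)**2 = -3 + 2**2 = -3 + 4 = 1)
v(O, D) = -7 + O (v(O, D) = 1*O - 7 = O - 7 = -7 + O)
c(P) = -7 + P
(-17267 - 33717) + c(94) = (-17267 - 33717) + (-7 + 94) = -50984 + 87 = -50897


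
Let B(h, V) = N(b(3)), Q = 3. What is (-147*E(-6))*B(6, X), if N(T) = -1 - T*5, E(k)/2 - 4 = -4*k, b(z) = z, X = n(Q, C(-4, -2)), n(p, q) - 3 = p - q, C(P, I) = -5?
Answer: 131712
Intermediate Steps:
n(p, q) = 3 + p - q (n(p, q) = 3 + (p - q) = 3 + p - q)
X = 11 (X = 3 + 3 - 1*(-5) = 3 + 3 + 5 = 11)
E(k) = 8 - 8*k (E(k) = 8 + 2*(-4*k) = 8 - 8*k)
N(T) = -1 - 5*T
B(h, V) = -16 (B(h, V) = -1 - 5*3 = -1 - 15 = -16)
(-147*E(-6))*B(6, X) = -147*(8 - 8*(-6))*(-16) = -147*(8 + 48)*(-16) = -147*56*(-16) = -8232*(-16) = 131712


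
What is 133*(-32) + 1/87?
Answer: -370271/87 ≈ -4256.0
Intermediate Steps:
133*(-32) + 1/87 = -4256 + 1/87 = -370271/87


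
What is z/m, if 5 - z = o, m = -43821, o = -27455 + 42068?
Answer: 14608/43821 ≈ 0.33336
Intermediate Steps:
o = 14613
z = -14608 (z = 5 - 1*14613 = 5 - 14613 = -14608)
z/m = -14608/(-43821) = -14608*(-1/43821) = 14608/43821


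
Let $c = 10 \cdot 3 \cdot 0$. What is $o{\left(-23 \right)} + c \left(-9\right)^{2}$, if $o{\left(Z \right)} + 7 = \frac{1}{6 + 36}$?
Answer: $- \frac{293}{42} \approx -6.9762$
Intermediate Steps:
$o{\left(Z \right)} = - \frac{293}{42}$ ($o{\left(Z \right)} = -7 + \frac{1}{6 + 36} = -7 + \frac{1}{42} = - \frac{293}{42}$)
$c = 0$ ($c = 30 \cdot 0 = 0$)
$o{\left(-23 \right)} + c \left(-9\right)^{2} = - \frac{293}{42} + 0 \left(-9\right)^{2} = - \frac{293}{42} + 0 \cdot 81 = - \frac{293}{42} + 0 = - \frac{293}{42}$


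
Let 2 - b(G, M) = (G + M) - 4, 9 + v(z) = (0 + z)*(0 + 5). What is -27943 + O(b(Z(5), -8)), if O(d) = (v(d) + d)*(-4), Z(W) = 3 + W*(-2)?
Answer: -28411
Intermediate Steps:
Z(W) = 3 - 2*W
v(z) = -9 + 5*z (v(z) = -9 + (0 + z)*(0 + 5) = -9 + z*5 = -9 + 5*z)
b(G, M) = 6 - G - M (b(G, M) = 2 - ((G + M) - 4) = 2 - (-4 + G + M) = 2 + (4 - G - M) = 6 - G - M)
O(d) = 36 - 24*d (O(d) = ((-9 + 5*d) + d)*(-4) = (-9 + 6*d)*(-4) = 36 - 24*d)
-27943 + O(b(Z(5), -8)) = -27943 + (36 - 24*(6 - (3 - 2*5) - 1*(-8))) = -27943 + (36 - 24*(6 - (3 - 10) + 8)) = -27943 + (36 - 24*(6 - 1*(-7) + 8)) = -27943 + (36 - 24*(6 + 7 + 8)) = -27943 + (36 - 24*21) = -27943 + (36 - 504) = -27943 - 468 = -28411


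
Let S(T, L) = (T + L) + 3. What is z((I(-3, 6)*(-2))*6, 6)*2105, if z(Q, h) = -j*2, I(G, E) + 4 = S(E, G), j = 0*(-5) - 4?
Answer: 16840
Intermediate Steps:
S(T, L) = 3 + L + T (S(T, L) = (L + T) + 3 = 3 + L + T)
j = -4 (j = 0 - 4 = -4)
I(G, E) = -1 + E + G (I(G, E) = -4 + (3 + G + E) = -4 + (3 + E + G) = -1 + E + G)
z(Q, h) = 8 (z(Q, h) = -1*(-4)*2 = 4*2 = 8)
z((I(-3, 6)*(-2))*6, 6)*2105 = 8*2105 = 16840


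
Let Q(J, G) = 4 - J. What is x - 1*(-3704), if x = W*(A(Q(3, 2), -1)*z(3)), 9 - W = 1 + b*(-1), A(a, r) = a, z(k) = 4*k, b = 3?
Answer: 3836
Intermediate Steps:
W = 11 (W = 9 - (1 + 3*(-1)) = 9 - (1 - 3) = 9 - 1*(-2) = 9 + 2 = 11)
x = 132 (x = 11*((4 - 1*3)*(4*3)) = 11*((4 - 3)*12) = 11*(1*12) = 11*12 = 132)
x - 1*(-3704) = 132 - 1*(-3704) = 132 + 3704 = 3836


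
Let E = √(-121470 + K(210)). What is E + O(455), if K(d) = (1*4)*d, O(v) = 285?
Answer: 285 + I*√120630 ≈ 285.0 + 347.32*I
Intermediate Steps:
K(d) = 4*d
E = I*√120630 (E = √(-121470 + 4*210) = √(-121470 + 840) = √(-120630) = I*√120630 ≈ 347.32*I)
E + O(455) = I*√120630 + 285 = 285 + I*√120630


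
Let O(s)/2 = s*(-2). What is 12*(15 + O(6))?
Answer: -108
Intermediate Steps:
O(s) = -4*s (O(s) = 2*(s*(-2)) = 2*(-2*s) = -4*s)
12*(15 + O(6)) = 12*(15 - 4*6) = 12*(15 - 24) = 12*(-9) = -108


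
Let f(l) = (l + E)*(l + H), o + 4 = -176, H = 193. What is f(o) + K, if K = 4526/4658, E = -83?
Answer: -7960588/2329 ≈ -3418.0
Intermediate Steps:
K = 2263/2329 (K = 4526*(1/4658) = 2263/2329 ≈ 0.97166)
o = -180 (o = -4 - 176 = -180)
f(l) = (-83 + l)*(193 + l) (f(l) = (l - 83)*(l + 193) = (-83 + l)*(193 + l))
f(o) + K = (-16019 + (-180)² + 110*(-180)) + 2263/2329 = (-16019 + 32400 - 19800) + 2263/2329 = -3419 + 2263/2329 = -7960588/2329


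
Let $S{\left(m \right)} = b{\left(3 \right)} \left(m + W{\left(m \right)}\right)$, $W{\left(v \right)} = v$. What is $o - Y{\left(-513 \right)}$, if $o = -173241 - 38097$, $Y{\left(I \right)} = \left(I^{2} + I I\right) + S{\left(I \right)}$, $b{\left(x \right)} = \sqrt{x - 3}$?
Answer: $-737676$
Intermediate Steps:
$b{\left(x \right)} = \sqrt{-3 + x}$
$S{\left(m \right)} = 0$ ($S{\left(m \right)} = \sqrt{-3 + 3} \left(m + m\right) = \sqrt{0} \cdot 2 m = 0 \cdot 2 m = 0$)
$Y{\left(I \right)} = 2 I^{2}$ ($Y{\left(I \right)} = \left(I^{2} + I I\right) + 0 = \left(I^{2} + I^{2}\right) + 0 = 2 I^{2} + 0 = 2 I^{2}$)
$o = -211338$
$o - Y{\left(-513 \right)} = -211338 - 2 \left(-513\right)^{2} = -211338 - 2 \cdot 263169 = -211338 - 526338 = -737676$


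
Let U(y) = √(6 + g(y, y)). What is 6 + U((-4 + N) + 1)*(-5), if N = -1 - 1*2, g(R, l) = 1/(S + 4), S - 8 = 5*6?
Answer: 6 - 5*√10626/42 ≈ -6.2717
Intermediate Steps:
S = 38 (S = 8 + 5*6 = 8 + 30 = 38)
g(R, l) = 1/42 (g(R, l) = 1/(38 + 4) = 1/42)
N = -3 (N = -1 - 2 = -3)
U(y) = √10626/42 (U(y) = √(6 + 1/42) = √(253/42) = √10626/42)
6 + U((-4 + N) + 1)*(-5) = 6 + (√10626/42)*(-5) = 6 - 5*√10626/42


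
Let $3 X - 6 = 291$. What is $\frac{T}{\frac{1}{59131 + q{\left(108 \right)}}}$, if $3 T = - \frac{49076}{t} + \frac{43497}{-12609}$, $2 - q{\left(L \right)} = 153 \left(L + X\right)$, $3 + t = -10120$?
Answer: $\frac{60511043206}{4727441} \approx 12800.0$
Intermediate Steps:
$t = -10123$ ($t = -3 - 10120 = -10123$)
$X = 99$ ($X = 2 + \frac{1}{3} \cdot 291 = 2 + 97 = 99$)
$q{\left(L \right)} = -15145 - 153 L$ ($q{\left(L \right)} = 2 - 153 \left(L + 99\right) = 2 - 153 \left(99 + L\right) = 2 - \left(15147 + 153 L\right) = -15145 - 153 L$)
$T = \frac{6610339}{14182323}$ ($T = \frac{- \frac{49076}{-10123} + \frac{43497}{-12609}}{3} = \frac{\left(-49076\right) \left(- \frac{1}{10123}\right) + 43497 \left(- \frac{1}{12609}\right)}{3} = \frac{\frac{49076}{10123} - \frac{1611}{467}}{3} = \frac{1}{3} \cdot \frac{6610339}{4727441} = \frac{6610339}{14182323} \approx 0.4661$)
$\frac{T}{\frac{1}{59131 + q{\left(108 \right)}}} = \frac{6610339}{14182323 \frac{1}{59131 - 31669}} = \frac{6610339}{14182323 \cdot \frac{1}{27462}} = \frac{6610339 \frac{1}{\frac{1}{27462}}}{14182323} = \frac{6610339}{14182323} \cdot 27462 = \frac{60511043206}{4727441}$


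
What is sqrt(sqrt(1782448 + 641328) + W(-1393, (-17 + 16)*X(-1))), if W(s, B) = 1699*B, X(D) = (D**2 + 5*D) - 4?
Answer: 2*sqrt(3398 + sqrt(151486)) ≈ 123.08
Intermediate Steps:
X(D) = -4 + D**2 + 5*D
sqrt(sqrt(1782448 + 641328) + W(-1393, (-17 + 16)*X(-1))) = sqrt(sqrt(1782448 + 641328) + 1699*((-17 + 16)*(-4 + (-1)**2 + 5*(-1)))) = sqrt(sqrt(2423776) + 1699*(-(-4 + 1 - 5))) = sqrt(4*sqrt(151486) + 1699*(-1*(-8))) = sqrt(4*sqrt(151486) + 1699*8) = sqrt(4*sqrt(151486) + 13592) = sqrt(13592 + 4*sqrt(151486))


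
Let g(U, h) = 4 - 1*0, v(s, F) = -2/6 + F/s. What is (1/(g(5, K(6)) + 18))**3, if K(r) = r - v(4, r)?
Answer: 1/10648 ≈ 9.3914e-5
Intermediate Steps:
v(s, F) = -1/3 + F/s (v(s, F) = -2*1/6 + F/s = -1/3 + F/s)
K(r) = 1/3 + 3*r/4 (K(r) = r - (r - 1/3*4)/4 = r - (r - 4/3)/4 = r - (-4/3 + r)/4 = r - (-1/3 + r/4) = r + (1/3 - r/4) = 1/3 + 3*r/4)
g(U, h) = 4 (g(U, h) = 4 + 0 = 4)
(1/(g(5, K(6)) + 18))**3 = (1/(4 + 18))**3 = (1/22)**3 = 1/10648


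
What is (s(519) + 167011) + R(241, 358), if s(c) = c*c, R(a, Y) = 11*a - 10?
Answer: 439013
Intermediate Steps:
R(a, Y) = -10 + 11*a
s(c) = c²
(s(519) + 167011) + R(241, 358) = (519² + 167011) + (-10 + 11*241) = (269361 + 167011) + (-10 + 2651) = 436372 + 2641 = 439013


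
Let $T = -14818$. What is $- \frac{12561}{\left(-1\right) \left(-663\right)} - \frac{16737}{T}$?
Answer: $- \frac{58344089}{3274778} \approx -17.816$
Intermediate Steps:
$- \frac{12561}{\left(-1\right) \left(-663\right)} - \frac{16737}{T} = - \frac{12561}{\left(-1\right) \left(-663\right)} - \frac{16737}{-14818} = - \frac{12561}{663} - - \frac{16737}{14818} = \left(-12561\right) \frac{1}{663} + \frac{16737}{14818} = - \frac{4187}{221} + \frac{16737}{14818} = - \frac{58344089}{3274778}$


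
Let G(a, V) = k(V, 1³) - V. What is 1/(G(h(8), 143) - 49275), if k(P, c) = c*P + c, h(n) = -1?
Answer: -1/49274 ≈ -2.0295e-5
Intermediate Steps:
k(P, c) = c + P*c (k(P, c) = P*c + c = c + P*c)
G(a, V) = 1 (G(a, V) = 1³*(1 + V) - V = 1*(1 + V) - V = (1 + V) - V = 1)
1/(G(h(8), 143) - 49275) = 1/(1 - 49275) = 1/(-49274) = -1/49274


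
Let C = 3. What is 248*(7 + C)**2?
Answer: 24800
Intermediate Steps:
248*(7 + C)**2 = 248*(7 + 3)**2 = 248*10**2 = 248*100 = 24800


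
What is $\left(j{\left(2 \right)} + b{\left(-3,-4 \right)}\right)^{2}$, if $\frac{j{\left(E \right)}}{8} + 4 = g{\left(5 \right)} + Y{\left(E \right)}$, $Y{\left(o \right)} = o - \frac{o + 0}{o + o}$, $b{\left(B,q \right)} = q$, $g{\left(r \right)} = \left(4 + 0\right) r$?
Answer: $18496$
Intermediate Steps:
$g{\left(r \right)} = 4 r$
$Y{\left(o \right)} = - \frac{1}{2} + o$ ($Y{\left(o \right)} = o - \frac{o}{2 o} = o - o \frac{1}{2 o} = o - \frac{1}{2} = - \frac{1}{2} + o$)
$j{\left(E \right)} = 124 + 8 E$ ($j{\left(E \right)} = -32 + 8 \left(4 \cdot 5 + \left(- \frac{1}{2} + E\right)\right) = -32 + 8 \left(20 + \left(- \frac{1}{2} + E\right)\right) = -32 + 8 \left(\frac{39}{2} + E\right) = -32 + \left(156 + 8 E\right) = 124 + 8 E$)
$\left(j{\left(2 \right)} + b{\left(-3,-4 \right)}\right)^{2} = \left(\left(124 + 8 \cdot 2\right) - 4\right)^{2} = \left(\left(124 + 16\right) - 4\right)^{2} = \left(140 - 4\right)^{2} = 136^{2} = 18496$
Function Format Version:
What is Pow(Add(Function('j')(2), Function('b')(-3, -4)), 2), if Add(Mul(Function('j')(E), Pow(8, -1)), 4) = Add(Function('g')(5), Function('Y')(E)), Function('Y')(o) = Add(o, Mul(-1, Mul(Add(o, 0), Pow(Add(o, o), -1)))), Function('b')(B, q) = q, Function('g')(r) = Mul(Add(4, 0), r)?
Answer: 18496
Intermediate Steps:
Function('g')(r) = Mul(4, r)
Function('Y')(o) = Add(Rational(-1, 2), o) (Function('Y')(o) = Add(o, Mul(-1, Mul(o, Pow(Mul(2, o), -1)))) = Add(o, Mul(-1, Mul(o, Mul(Rational(1, 2), Pow(o, -1))))) = Add(o, Mul(-1, Rational(1, 2))) = Add(o, Rational(-1, 2)) = Add(Rational(-1, 2), o))
Function('j')(E) = Add(124, Mul(8, E)) (Function('j')(E) = Add(-32, Mul(8, Add(Mul(4, 5), Add(Rational(-1, 2), E)))) = Add(-32, Mul(8, Add(20, Add(Rational(-1, 2), E)))) = Add(-32, Mul(8, Add(Rational(39, 2), E))) = Add(-32, Add(156, Mul(8, E))) = Add(124, Mul(8, E)))
Pow(Add(Function('j')(2), Function('b')(-3, -4)), 2) = Pow(Add(Add(124, Mul(8, 2)), -4), 2) = Pow(Add(Add(124, 16), -4), 2) = Pow(Add(140, -4), 2) = Pow(136, 2) = 18496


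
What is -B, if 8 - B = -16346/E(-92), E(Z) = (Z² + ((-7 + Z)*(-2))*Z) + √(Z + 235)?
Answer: -601404696/95101361 + 16346*√143/95101361 ≈ -6.3218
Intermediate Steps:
E(Z) = Z² + √(235 + Z) + Z*(14 - 2*Z) (E(Z) = (Z² + (14 - 2*Z)*Z) + √(235 + Z) = (Z² + Z*(14 - 2*Z)) + √(235 + Z) = Z² + √(235 + Z) + Z*(14 - 2*Z))
B = 8 + 16346/(-9752 + √143) (B = 8 - (-16346)/(√(235 - 92) - 1*(-92)² + 14*(-92)) = 8 - (-16346)/(√143 - 1*8464 - 1288) = 8 - (-16346)/(√143 - 8464 - 1288) = 8 - (-16346)/(-9752 + √143) = 8 + 16346/(-9752 + √143) ≈ 6.3218)
-B = -(601404696/95101361 - 16346*√143/95101361) = -601404696/95101361 + 16346*√143/95101361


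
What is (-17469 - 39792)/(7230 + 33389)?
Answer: -57261/40619 ≈ -1.4097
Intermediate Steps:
(-17469 - 39792)/(7230 + 33389) = -57261/40619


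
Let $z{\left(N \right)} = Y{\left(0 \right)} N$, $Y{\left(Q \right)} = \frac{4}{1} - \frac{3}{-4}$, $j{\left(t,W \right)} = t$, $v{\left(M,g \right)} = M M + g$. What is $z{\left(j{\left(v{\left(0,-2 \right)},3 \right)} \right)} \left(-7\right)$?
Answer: $\frac{133}{2} \approx 66.5$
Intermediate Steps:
$v{\left(M,g \right)} = g + M^{2}$ ($v{\left(M,g \right)} = M^{2} + g = g + M^{2}$)
$Y{\left(Q \right)} = \frac{19}{4}$ ($Y{\left(Q \right)} = 4 \cdot 1 - - \frac{3}{4} = 4 + \frac{3}{4} = \frac{19}{4}$)
$z{\left(N \right)} = \frac{19 N}{4}$
$z{\left(j{\left(v{\left(0,-2 \right)},3 \right)} \right)} \left(-7\right) = \frac{19 \left(-2 + 0^{2}\right)}{4} \left(-7\right) = \frac{19 \left(-2 + 0\right)}{4} \left(-7\right) = \frac{19}{4} \left(-2\right) \left(-7\right) = \left(- \frac{19}{2}\right) \left(-7\right) = \frac{133}{2}$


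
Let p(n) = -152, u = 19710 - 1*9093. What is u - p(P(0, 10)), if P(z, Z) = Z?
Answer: 10769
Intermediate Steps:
u = 10617 (u = 19710 - 9093 = 10617)
u - p(P(0, 10)) = 10617 - 1*(-152) = 10617 + 152 = 10769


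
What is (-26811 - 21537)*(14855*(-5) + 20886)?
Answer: 2581251372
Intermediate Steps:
(-26811 - 21537)*(14855*(-5) + 20886) = -48348*(-74275 + 20886) = -48348*(-53389) = 2581251372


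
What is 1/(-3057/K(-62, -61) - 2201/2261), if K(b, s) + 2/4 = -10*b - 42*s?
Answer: -97869/189311 ≈ -0.51697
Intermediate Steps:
K(b, s) = -1/2 - 42*s - 10*b (K(b, s) = -1/2 + (-10*b - 42*s) = -1/2 + (-42*s - 10*b) = -1/2 - 42*s - 10*b)
1/(-3057/K(-62, -61) - 2201/2261) = 1/(-3057/(-1/2 - 42*(-61) - 10*(-62)) - 2201/2261) = 1/(-3057/(-1/2 + 2562 + 620) - 2201*1/2261) = 1/(-3057/6363/2 - 2201/2261) = 1/(-3057*2/6363 - 2201/2261) = 1/(-2038/2121 - 2201/2261) = 1/(-189311/97869) = -97869/189311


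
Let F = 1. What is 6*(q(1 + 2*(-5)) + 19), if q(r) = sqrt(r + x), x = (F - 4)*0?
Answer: 114 + 18*I ≈ 114.0 + 18.0*I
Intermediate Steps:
x = 0 (x = (1 - 4)*0 = -3*0 = 0)
q(r) = sqrt(r) (q(r) = sqrt(r + 0) = sqrt(r))
6*(q(1 + 2*(-5)) + 19) = 6*(sqrt(1 + 2*(-5)) + 19) = 6*(sqrt(1 - 10) + 19) = 6*(sqrt(-9) + 19) = 6*(3*I + 19) = 6*(19 + 3*I) = 114 + 18*I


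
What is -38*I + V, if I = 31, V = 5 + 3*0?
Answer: -1173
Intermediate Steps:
V = 5 (V = 5 + 0 = 5)
-38*I + V = -38*31 + 5 = -1178 + 5 = -1173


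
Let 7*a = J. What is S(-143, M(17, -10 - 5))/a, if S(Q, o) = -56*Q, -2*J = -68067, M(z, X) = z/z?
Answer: 112112/68067 ≈ 1.6471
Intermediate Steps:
M(z, X) = 1
J = 68067/2 (J = -½*(-68067) = 68067/2 ≈ 34034.)
a = 68067/14 (a = (⅐)*(68067/2) = 68067/14 ≈ 4861.9)
S(-143, M(17, -10 - 5))/a = (-56*(-143))/(68067/14) = 8008*(14/68067) = 112112/68067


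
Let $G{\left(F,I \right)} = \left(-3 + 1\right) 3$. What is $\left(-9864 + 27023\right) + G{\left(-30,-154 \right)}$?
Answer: $17153$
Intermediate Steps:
$G{\left(F,I \right)} = -6$ ($G{\left(F,I \right)} = \left(-2\right) 3 = -6$)
$\left(-9864 + 27023\right) + G{\left(-30,-154 \right)} = \left(-9864 + 27023\right) - 6 = 17159 - 6 = 17153$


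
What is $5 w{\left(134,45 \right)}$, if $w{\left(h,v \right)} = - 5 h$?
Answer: $-3350$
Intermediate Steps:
$5 w{\left(134,45 \right)} = 5 \left(\left(-5\right) 134\right) = 5 \left(-670\right) = -3350$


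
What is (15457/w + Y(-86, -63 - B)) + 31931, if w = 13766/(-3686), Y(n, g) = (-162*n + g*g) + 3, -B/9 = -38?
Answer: 1416192502/6883 ≈ 2.0575e+5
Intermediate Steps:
B = 342 (B = -9*(-38) = 342)
Y(n, g) = 3 + g**2 - 162*n (Y(n, g) = (-162*n + g**2) + 3 = (g**2 - 162*n) + 3 = 3 + g**2 - 162*n)
w = -6883/1843 (w = 13766*(-1/3686) = -6883/1843 ≈ -3.7347)
(15457/w + Y(-86, -63 - B)) + 31931 = (15457/(-6883/1843) + (3 + (-63 - 1*342)**2 - 162*(-86))) + 31931 = (15457*(-1843/6883) + (3 + (-63 - 342)**2 + 13932)) + 31931 = (-28487251/6883 + (3 + (-405)**2 + 13932)) + 31931 = (-28487251/6883 + (3 + 164025 + 13932)) + 31931 = (-28487251/6883 + 177960) + 31931 = 1196411429/6883 + 31931 = 1416192502/6883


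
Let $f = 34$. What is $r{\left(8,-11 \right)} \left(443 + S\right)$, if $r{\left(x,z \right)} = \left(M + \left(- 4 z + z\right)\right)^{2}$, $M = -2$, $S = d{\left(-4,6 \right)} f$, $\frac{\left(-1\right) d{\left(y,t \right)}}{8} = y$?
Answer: $1471291$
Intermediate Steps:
$d{\left(y,t \right)} = - 8 y$
$S = 1088$ ($S = \left(-8\right) \left(-4\right) 34 = 32 \cdot 34 = 1088$)
$r{\left(x,z \right)} = \left(-2 - 3 z\right)^{2}$ ($r{\left(x,z \right)} = \left(-2 + \left(- 4 z + z\right)\right)^{2} = \left(-2 - 3 z\right)^{2}$)
$r{\left(8,-11 \right)} \left(443 + S\right) = \left(2 + 3 \left(-11\right)\right)^{2} \left(443 + 1088\right) = \left(2 - 33\right)^{2} \cdot 1531 = \left(-31\right)^{2} \cdot 1531 = 961 \cdot 1531 = 1471291$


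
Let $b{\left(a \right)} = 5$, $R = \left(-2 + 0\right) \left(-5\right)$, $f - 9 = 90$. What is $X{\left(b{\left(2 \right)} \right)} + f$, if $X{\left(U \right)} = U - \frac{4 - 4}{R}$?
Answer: $104$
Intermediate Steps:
$f = 99$ ($f = 9 + 90 = 99$)
$R = 10$ ($R = \left(-2\right) \left(-5\right) = 10$)
$X{\left(U \right)} = U$ ($X{\left(U \right)} = U - \frac{4 - 4}{10} = U - \left(4 - 4\right) \frac{1}{10} = U - 0 \cdot \frac{1}{10} = U - 0 = U + 0 = U$)
$X{\left(b{\left(2 \right)} \right)} + f = 5 + 99 = 104$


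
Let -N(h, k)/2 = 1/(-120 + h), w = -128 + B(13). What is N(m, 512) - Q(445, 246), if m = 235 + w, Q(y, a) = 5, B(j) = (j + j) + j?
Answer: -66/13 ≈ -5.0769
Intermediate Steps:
B(j) = 3*j (B(j) = 2*j + j = 3*j)
w = -89 (w = -128 + 3*13 = -128 + 39 = -89)
m = 146 (m = 235 - 89 = 146)
N(h, k) = -2/(-120 + h)
N(m, 512) - Q(445, 246) = -2/(-120 + 146) - 1*5 = -2/26 - 5 = -2*1/26 - 5 = -1/13 - 5 = -66/13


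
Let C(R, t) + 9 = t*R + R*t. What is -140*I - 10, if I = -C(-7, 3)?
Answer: -7150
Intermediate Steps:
C(R, t) = -9 + 2*R*t (C(R, t) = -9 + (t*R + R*t) = -9 + (R*t + R*t) = -9 + 2*R*t)
I = 51 (I = -(-9 + 2*(-7)*3) = -(-9 - 42) = -1*(-51) = 51)
-140*I - 10 = -140*51 - 10 = -7140 - 10 = -7150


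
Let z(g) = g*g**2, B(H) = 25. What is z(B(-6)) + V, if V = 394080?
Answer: 409705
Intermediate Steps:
z(g) = g**3
z(B(-6)) + V = 25**3 + 394080 = 15625 + 394080 = 409705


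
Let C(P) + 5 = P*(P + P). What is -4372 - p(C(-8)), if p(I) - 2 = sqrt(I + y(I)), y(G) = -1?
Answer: -4374 - sqrt(122) ≈ -4385.0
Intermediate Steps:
C(P) = -5 + 2*P**2 (C(P) = -5 + P*(P + P) = -5 + P*(2*P) = -5 + 2*P**2)
p(I) = 2 + sqrt(-1 + I) (p(I) = 2 + sqrt(I - 1) = 2 + sqrt(-1 + I))
-4372 - p(C(-8)) = -4372 - (2 + sqrt(-1 + (-5 + 2*(-8)**2))) = -4372 - (2 + sqrt(-1 + (-5 + 2*64))) = -4372 - (2 + sqrt(-1 + (-5 + 128))) = -4372 - (2 + sqrt(-1 + 123)) = -4372 - (2 + sqrt(122)) = -4372 + (-2 - sqrt(122)) = -4374 - sqrt(122)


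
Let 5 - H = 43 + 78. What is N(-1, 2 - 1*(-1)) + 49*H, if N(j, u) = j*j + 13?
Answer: -5670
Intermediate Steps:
H = -116 (H = 5 - (43 + 78) = 5 - 1*121 = 5 - 121 = -116)
N(j, u) = 13 + j**2 (N(j, u) = j**2 + 13 = 13 + j**2)
N(-1, 2 - 1*(-1)) + 49*H = (13 + (-1)**2) + 49*(-116) = (13 + 1) - 5684 = 14 - 5684 = -5670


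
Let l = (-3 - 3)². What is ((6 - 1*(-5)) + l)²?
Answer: 2209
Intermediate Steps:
l = 36 (l = (-6)² = 36)
((6 - 1*(-5)) + l)² = ((6 - 1*(-5)) + 36)² = ((6 + 5) + 36)² = (11 + 36)² = 47² = 2209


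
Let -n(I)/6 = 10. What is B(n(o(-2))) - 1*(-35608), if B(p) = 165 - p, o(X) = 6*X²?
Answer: 35833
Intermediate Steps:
n(I) = -60 (n(I) = -6*10 = -60)
B(n(o(-2))) - 1*(-35608) = (165 - 1*(-60)) - 1*(-35608) = (165 + 60) + 35608 = 225 + 35608 = 35833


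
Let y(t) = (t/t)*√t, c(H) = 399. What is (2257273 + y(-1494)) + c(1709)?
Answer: 2257672 + 3*I*√166 ≈ 2.2577e+6 + 38.652*I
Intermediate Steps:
y(t) = √t (y(t) = 1*√t = √t)
(2257273 + y(-1494)) + c(1709) = (2257273 + √(-1494)) + 399 = (2257273 + 3*I*√166) + 399 = 2257672 + 3*I*√166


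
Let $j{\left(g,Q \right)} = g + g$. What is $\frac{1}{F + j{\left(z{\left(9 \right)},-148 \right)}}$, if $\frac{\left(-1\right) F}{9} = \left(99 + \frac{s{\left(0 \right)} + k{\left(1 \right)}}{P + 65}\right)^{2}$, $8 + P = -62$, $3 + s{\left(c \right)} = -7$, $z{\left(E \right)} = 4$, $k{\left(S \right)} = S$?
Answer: $- \frac{25}{2285944} \approx -1.0936 \cdot 10^{-5}$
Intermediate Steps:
$s{\left(c \right)} = -10$ ($s{\left(c \right)} = -3 - 7 = -10$)
$j{\left(g,Q \right)} = 2 g$
$P = -70$ ($P = -8 - 62 = -70$)
$F = - \frac{2286144}{25}$ ($F = - 9 \left(99 + \frac{-10 + 1}{-70 + 65}\right)^{2} = - 9 \left(99 - \frac{9}{-5}\right)^{2} = - 9 \left(99 - - \frac{9}{5}\right)^{2} = - 9 \left(99 + \frac{9}{5}\right)^{2} = - 9 \left(\frac{504}{5}\right)^{2} = \left(-9\right) \frac{254016}{25} = - \frac{2286144}{25} \approx -91446.0$)
$\frac{1}{F + j{\left(z{\left(9 \right)},-148 \right)}} = \frac{1}{- \frac{2286144}{25} + 2 \cdot 4} = \frac{1}{- \frac{2286144}{25} + 8} = \frac{1}{- \frac{2285944}{25}} = - \frac{25}{2285944}$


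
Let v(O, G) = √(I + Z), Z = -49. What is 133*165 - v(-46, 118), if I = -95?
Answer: 21945 - 12*I ≈ 21945.0 - 12.0*I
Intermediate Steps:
v(O, G) = 12*I (v(O, G) = √(-95 - 49) = √(-144) = 12*I)
133*165 - v(-46, 118) = 133*165 - 12*I = 21945 - 12*I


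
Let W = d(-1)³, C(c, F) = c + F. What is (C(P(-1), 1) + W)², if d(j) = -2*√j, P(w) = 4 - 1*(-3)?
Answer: 128*I ≈ 128.0*I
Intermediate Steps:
P(w) = 7 (P(w) = 4 + 3 = 7)
C(c, F) = F + c
W = 8*I (W = (-2*I)³ = 8*I ≈ 8.0*I)
(C(P(-1), 1) + W)² = ((1 + 7) + 8*I)² = (8 + 8*I)²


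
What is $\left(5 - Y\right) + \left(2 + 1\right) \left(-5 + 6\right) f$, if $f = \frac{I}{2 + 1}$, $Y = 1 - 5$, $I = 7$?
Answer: $16$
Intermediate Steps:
$Y = -4$ ($Y = 1 - 5 = -4$)
$f = \frac{7}{3}$ ($f = \frac{7}{2 + 1} = \frac{7}{3} \approx 2.3333$)
$\left(5 - Y\right) + \left(2 + 1\right) \left(-5 + 6\right) f = \left(5 - -4\right) + \left(2 + 1\right) \left(-5 + 6\right) \frac{7}{3} = \left(5 + 4\right) + 3 \cdot 1 \cdot \frac{7}{3} = 9 + 3 \cdot \frac{7}{3} = 9 + 7 = 16$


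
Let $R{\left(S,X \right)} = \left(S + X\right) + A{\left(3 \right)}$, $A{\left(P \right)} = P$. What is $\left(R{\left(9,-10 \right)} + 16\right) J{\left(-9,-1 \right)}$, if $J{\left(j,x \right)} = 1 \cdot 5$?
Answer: $90$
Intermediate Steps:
$J{\left(j,x \right)} = 5$
$R{\left(S,X \right)} = 3 + S + X$ ($R{\left(S,X \right)} = \left(S + X\right) + 3 = 3 + S + X$)
$\left(R{\left(9,-10 \right)} + 16\right) J{\left(-9,-1 \right)} = \left(\left(3 + 9 - 10\right) + 16\right) 5 = \left(2 + 16\right) 5 = 18 \cdot 5 = 90$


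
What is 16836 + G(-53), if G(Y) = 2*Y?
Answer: 16730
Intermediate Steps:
16836 + G(-53) = 16836 + 2*(-53) = 16836 - 106 = 16730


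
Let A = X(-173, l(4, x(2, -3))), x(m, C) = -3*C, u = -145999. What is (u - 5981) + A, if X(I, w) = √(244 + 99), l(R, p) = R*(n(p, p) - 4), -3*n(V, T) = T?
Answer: -151980 + 7*√7 ≈ -1.5196e+5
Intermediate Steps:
n(V, T) = -T/3
l(R, p) = R*(-4 - p/3) (l(R, p) = R*(-p/3 - 4) = R*(-4 - p/3))
X(I, w) = 7*√7 (X(I, w) = √343 = 7*√7)
A = 7*√7 ≈ 18.520
(u - 5981) + A = (-145999 - 5981) + 7*√7 = -151980 + 7*√7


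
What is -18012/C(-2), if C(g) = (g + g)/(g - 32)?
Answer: -153102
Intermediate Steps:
C(g) = 2*g/(-32 + g) (C(g) = (2*g)/(-32 + g) = 2*g/(-32 + g))
-18012/C(-2) = -18012/(2*(-2)/(-32 - 2)) = -18012/(2*(-2)/(-34)) = -18012/(2*(-2)*(-1/34)) = -18012/2/17 = -18012*17/2 = -153102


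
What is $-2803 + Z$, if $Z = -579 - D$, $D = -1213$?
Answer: $-2169$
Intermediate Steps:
$Z = 634$ ($Z = -579 - -1213 = -579 + 1213 = 634$)
$-2803 + Z = -2803 + 634 = -2169$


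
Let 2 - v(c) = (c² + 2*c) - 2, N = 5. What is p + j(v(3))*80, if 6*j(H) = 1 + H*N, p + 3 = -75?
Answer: -798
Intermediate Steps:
v(c) = 4 - c² - 2*c (v(c) = 2 - ((c² + 2*c) - 2) = 2 - (-2 + c² + 2*c) = 2 + (2 - c² - 2*c) = 4 - c² - 2*c)
p = -78 (p = -3 - 75 = -78)
j(H) = ⅙ + 5*H/6 (j(H) = (1 + H*5)/6 = (1 + 5*H)/6 = ⅙ + 5*H/6)
p + j(v(3))*80 = -78 + (⅙ + 5*(4 - 1*3² - 2*3)/6)*80 = -78 + (⅙ + 5*(4 - 1*9 - 6)/6)*80 = -78 + (⅙ + 5*(4 - 9 - 6)/6)*80 = -78 + (⅙ + (⅚)*(-11))*80 = -78 + (⅙ - 55/6)*80 = -78 - 9*80 = -78 - 720 = -798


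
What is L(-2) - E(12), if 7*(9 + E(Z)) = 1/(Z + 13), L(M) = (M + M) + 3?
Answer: 1399/175 ≈ 7.9943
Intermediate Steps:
L(M) = 3 + 2*M (L(M) = 2*M + 3 = 3 + 2*M)
E(Z) = -9 + 1/(7*(13 + Z)) (E(Z) = -9 + 1/(7*(Z + 13)) = -9 + 1/(7*(13 + Z)))
L(-2) - E(12) = (3 + 2*(-2)) - (-818 - 63*12)/(7*(13 + 12)) = (3 - 4) - (-818 - 756)/(7*25) = -1 - (-1574)/(7*25) = -1 - 1*(-1574/175) = -1 + 1574/175 = 1399/175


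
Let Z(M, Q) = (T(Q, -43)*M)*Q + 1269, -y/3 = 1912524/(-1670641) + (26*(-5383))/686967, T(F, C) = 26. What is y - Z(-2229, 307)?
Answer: 6805948674306034727/382558411949 ≈ 1.7791e+7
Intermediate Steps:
y = 1547660447786/382558411949 (y = -3*(1912524/(-1670641) + (26*(-5383))/686967) = -3*(1912524*(-1/1670641) - 139958*1/686967) = -3*(-1912524/1670641 - 139958/686967) = -3*(-1547660447786/1147675235847) = 1547660447786/382558411949 ≈ 4.0456)
Z(M, Q) = 1269 + 26*M*Q (Z(M, Q) = (26*M)*Q + 1269 = 26*M*Q + 1269 = 1269 + 26*M*Q)
y - Z(-2229, 307) = 1547660447786/382558411949 - (1269 + 26*(-2229)*307) = 1547660447786/382558411949 - (1269 - 17791878) = 1547660447786/382558411949 - 1*(-17790609) = 1547660447786/382558411949 + 17790609 = 6805948674306034727/382558411949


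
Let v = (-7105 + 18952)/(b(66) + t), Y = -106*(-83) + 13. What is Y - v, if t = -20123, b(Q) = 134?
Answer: 58711642/6663 ≈ 8811.6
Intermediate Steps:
Y = 8811 (Y = 8798 + 13 = 8811)
v = -3949/6663 (v = (-7105 + 18952)/(134 - 20123) = 11847/(-19989) = 11847*(-1/19989) = -3949/6663 ≈ -0.59268)
Y - v = 8811 - 1*(-3949/6663) = 8811 + 3949/6663 = 58711642/6663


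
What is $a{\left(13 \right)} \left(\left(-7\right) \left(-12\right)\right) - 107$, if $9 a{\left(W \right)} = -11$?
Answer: $- \frac{629}{3} \approx -209.67$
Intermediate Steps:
$a{\left(W \right)} = - \frac{11}{9}$ ($a{\left(W \right)} = \frac{1}{9} \left(-11\right) = - \frac{11}{9}$)
$a{\left(13 \right)} \left(\left(-7\right) \left(-12\right)\right) - 107 = - \frac{11 \left(\left(-7\right) \left(-12\right)\right)}{9} - 107 = \left(- \frac{11}{9}\right) 84 - 107 = - \frac{308}{3} - 107 = - \frac{629}{3}$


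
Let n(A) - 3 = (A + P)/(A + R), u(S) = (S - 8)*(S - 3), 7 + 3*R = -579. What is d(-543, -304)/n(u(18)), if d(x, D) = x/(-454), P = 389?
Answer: -12308/91481 ≈ -0.13454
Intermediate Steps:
R = -586/3 (R = -7/3 + (⅓)*(-579) = -7/3 - 193 = -586/3 ≈ -195.33)
d(x, D) = -x/454 (d(x, D) = x*(-1/454) = -x/454)
u(S) = (-8 + S)*(-3 + S)
n(A) = 3 + (389 + A)/(-586/3 + A) (n(A) = 3 + (A + 389)/(A - 586/3) = 3 + (389 + A)/(-586/3 + A))
d(-543, -304)/n(u(18)) = (-1/454*(-543))/((3*(-197 + 4*(24 + 18² - 11*18))/(-586 + 3*(24 + 18² - 11*18)))) = 543/(454*((3*(-197 + 4*(24 + 324 - 198))/(-586 + 3*(24 + 324 - 198))))) = 543/(454*((3*(-197 + 4*150)/(-586 + 3*150)))) = 543/(454*((3*(-197 + 600)/(-586 + 450)))) = 543/(454*((3*403/(-136)))) = 543/(454*((3*(-1/136)*403))) = 543/(454*(-1209/136)) = (543/454)*(-136/1209) = -12308/91481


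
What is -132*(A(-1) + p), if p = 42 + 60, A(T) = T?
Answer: -13332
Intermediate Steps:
p = 102
-132*(A(-1) + p) = -132*(-1 + 102) = -132*101 = -13332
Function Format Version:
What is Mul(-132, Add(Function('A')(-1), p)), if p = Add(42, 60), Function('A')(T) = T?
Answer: -13332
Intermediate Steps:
p = 102
Mul(-132, Add(Function('A')(-1), p)) = Mul(-132, Add(-1, 102)) = Mul(-132, 101) = -13332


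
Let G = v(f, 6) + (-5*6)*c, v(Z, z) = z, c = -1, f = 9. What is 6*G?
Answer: 216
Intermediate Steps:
G = 36 (G = 6 - 5*6*(-1) = 6 - 30*(-1) = 6 + 30 = 36)
6*G = 6*36 = 216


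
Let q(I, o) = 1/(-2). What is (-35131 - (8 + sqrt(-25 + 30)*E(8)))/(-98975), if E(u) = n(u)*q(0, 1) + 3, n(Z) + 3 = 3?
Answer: 35139/98975 + 3*sqrt(5)/98975 ≈ 0.35510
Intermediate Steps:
n(Z) = 0 (n(Z) = -3 + 3 = 0)
q(I, o) = -1/2
E(u) = 3 (E(u) = 0*(-1/2) + 3 = 0 + 3 = 3)
(-35131 - (8 + sqrt(-25 + 30)*E(8)))/(-98975) = (-35131 - (8 + sqrt(-25 + 30)*3))/(-98975) = (-35131 - (8 + sqrt(5)*3))*(-1/98975) = (-35131 - (8 + 3*sqrt(5)))*(-1/98975) = (-35131 + (-8 - 3*sqrt(5)))*(-1/98975) = (-35139 - 3*sqrt(5))*(-1/98975) = 35139/98975 + 3*sqrt(5)/98975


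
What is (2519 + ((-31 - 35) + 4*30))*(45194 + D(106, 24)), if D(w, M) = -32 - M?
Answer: 116140074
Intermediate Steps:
(2519 + ((-31 - 35) + 4*30))*(45194 + D(106, 24)) = (2519 + ((-31 - 35) + 4*30))*(45194 + (-32 - 1*24)) = (2519 + (-66 + 120))*(45194 + (-32 - 24)) = (2519 + 54)*(45194 - 56) = 2573*45138 = 116140074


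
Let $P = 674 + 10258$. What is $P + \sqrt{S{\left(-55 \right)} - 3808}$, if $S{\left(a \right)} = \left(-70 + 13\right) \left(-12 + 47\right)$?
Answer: $10932 + i \sqrt{5803} \approx 10932.0 + 76.177 i$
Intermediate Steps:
$S{\left(a \right)} = -1995$ ($S{\left(a \right)} = \left(-57\right) 35 = -1995$)
$P = 10932$
$P + \sqrt{S{\left(-55 \right)} - 3808} = 10932 + \sqrt{-1995 - 3808} = 10932 + \sqrt{-5803} = 10932 + i \sqrt{5803}$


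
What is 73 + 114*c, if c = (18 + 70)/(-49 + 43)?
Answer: -1599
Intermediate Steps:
c = -44/3 (c = 88/(-6) = 88*(-1/6) = -44/3 ≈ -14.667)
73 + 114*c = 73 + 114*(-44/3) = 73 - 1672 = -1599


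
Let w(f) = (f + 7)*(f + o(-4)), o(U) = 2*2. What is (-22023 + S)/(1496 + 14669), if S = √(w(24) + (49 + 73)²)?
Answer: -22023/16165 + 2*√3938/16165 ≈ -1.3546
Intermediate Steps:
o(U) = 4
w(f) = (4 + f)*(7 + f) (w(f) = (f + 7)*(f + 4) = (7 + f)*(4 + f) = (4 + f)*(7 + f))
S = 2*√3938 (S = √((28 + 24² + 11*24) + (49 + 73)²) = √((28 + 576 + 264) + 122²) = √(868 + 14884) = √15752 = 2*√3938 ≈ 125.51)
(-22023 + S)/(1496 + 14669) = (-22023 + 2*√3938)/(1496 + 14669) = (-22023 + 2*√3938)/16165 = (-22023 + 2*√3938)*(1/16165) = -22023/16165 + 2*√3938/16165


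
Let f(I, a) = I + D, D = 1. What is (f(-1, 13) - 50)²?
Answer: 2500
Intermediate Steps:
f(I, a) = 1 + I (f(I, a) = I + 1 = 1 + I)
(f(-1, 13) - 50)² = ((1 - 1) - 50)² = (0 - 50)² = (-50)² = 2500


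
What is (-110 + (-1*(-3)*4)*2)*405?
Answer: -34830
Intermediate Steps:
(-110 + (-1*(-3)*4)*2)*405 = (-110 + (3*4)*2)*405 = (-110 + 12*2)*405 = (-110 + 24)*405 = -86*405 = -34830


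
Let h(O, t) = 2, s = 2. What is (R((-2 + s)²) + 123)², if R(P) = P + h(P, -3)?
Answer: 15625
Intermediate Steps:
R(P) = 2 + P (R(P) = P + 2 = 2 + P)
(R((-2 + s)²) + 123)² = ((2 + (-2 + 2)²) + 123)² = ((2 + 0²) + 123)² = ((2 + 0) + 123)² = (2 + 123)² = 125² = 15625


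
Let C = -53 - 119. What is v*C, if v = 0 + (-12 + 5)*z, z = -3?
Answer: -3612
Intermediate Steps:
C = -172
v = 21 (v = 0 + (-12 + 5)*(-3) = 0 - 7*(-3) = 0 + 21 = 21)
v*C = 21*(-172) = -3612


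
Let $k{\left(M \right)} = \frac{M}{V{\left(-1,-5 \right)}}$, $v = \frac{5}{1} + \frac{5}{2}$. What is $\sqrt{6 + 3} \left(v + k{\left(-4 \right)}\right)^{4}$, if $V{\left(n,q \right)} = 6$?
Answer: $\frac{2825761}{432} \approx 6541.1$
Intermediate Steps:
$v = \frac{15}{2}$ ($v = 5 \cdot 1 + 5 \cdot \frac{1}{2} = 5 + \frac{5}{2} = \frac{15}{2} \approx 7.5$)
$k{\left(M \right)} = \frac{M}{6}$
$\sqrt{6 + 3} \left(v + k{\left(-4 \right)}\right)^{4} = \sqrt{6 + 3} \left(\frac{15}{2} + \frac{1}{6} \left(-4\right)\right)^{4} = \sqrt{9} \left(\frac{15}{2} - \frac{2}{3}\right)^{4} = 3 \left(\frac{41}{6}\right)^{4} = 3 \cdot \frac{2825761}{1296} = \frac{2825761}{432}$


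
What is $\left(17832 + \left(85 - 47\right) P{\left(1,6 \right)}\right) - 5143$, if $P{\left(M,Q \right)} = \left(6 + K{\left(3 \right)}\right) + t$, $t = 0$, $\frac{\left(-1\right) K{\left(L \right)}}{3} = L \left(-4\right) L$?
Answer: $17021$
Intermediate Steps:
$K{\left(L \right)} = 12 L^{2}$ ($K{\left(L \right)} = - 3 L \left(-4\right) L = - 3 - 4 L L = - 3 \left(- 4 L^{2}\right) = 12 L^{2}$)
$P{\left(M,Q \right)} = 114$ ($P{\left(M,Q \right)} = \left(6 + 12 \cdot 3^{2}\right) + 0 = \left(6 + 12 \cdot 9\right) + 0 = \left(6 + 108\right) + 0 = 114 + 0 = 114$)
$\left(17832 + \left(85 - 47\right) P{\left(1,6 \right)}\right) - 5143 = \left(17832 + \left(85 - 47\right) 114\right) - 5143 = \left(17832 + 38 \cdot 114\right) - 5143 = \left(17832 + 4332\right) - 5143 = 22164 - 5143 = 17021$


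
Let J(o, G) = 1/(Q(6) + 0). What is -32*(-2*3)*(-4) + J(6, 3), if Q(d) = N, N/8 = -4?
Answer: -24577/32 ≈ -768.03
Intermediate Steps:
N = -32 (N = 8*(-4) = -32)
Q(d) = -32
J(o, G) = -1/32 (J(o, G) = 1/(-32 + 0) = 1/(-32) = -1/32)
-32*(-2*3)*(-4) + J(6, 3) = -32*(-2*3)*(-4) - 1/32 = -(-192)*(-4) - 1/32 = -32*24 - 1/32 = -768 - 1/32 = -24577/32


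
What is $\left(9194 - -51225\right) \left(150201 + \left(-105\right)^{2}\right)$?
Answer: $9741113694$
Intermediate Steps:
$\left(9194 - -51225\right) \left(150201 + \left(-105\right)^{2}\right) = \left(9194 + 51225\right) \left(150201 + 11025\right) = 60419 \cdot 161226 = 9741113694$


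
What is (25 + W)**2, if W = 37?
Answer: 3844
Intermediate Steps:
(25 + W)**2 = (25 + 37)**2 = 62**2 = 3844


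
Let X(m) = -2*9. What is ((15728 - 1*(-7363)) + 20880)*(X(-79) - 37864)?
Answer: -1665709422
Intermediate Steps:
X(m) = -18
((15728 - 1*(-7363)) + 20880)*(X(-79) - 37864) = ((15728 - 1*(-7363)) + 20880)*(-18 - 37864) = ((15728 + 7363) + 20880)*(-37882) = (23091 + 20880)*(-37882) = 43971*(-37882) = -1665709422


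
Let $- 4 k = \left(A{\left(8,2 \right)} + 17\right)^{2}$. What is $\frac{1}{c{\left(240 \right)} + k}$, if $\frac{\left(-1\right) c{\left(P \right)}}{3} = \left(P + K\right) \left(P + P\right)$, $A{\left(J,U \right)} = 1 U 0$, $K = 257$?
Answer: $- \frac{4}{2863009} \approx -1.3971 \cdot 10^{-6}$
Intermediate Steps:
$A{\left(J,U \right)} = 0$ ($A{\left(J,U \right)} = U 0 = 0$)
$k = - \frac{289}{4}$ ($k = - \frac{\left(0 + 17\right)^{2}}{4} = - \frac{17^{2}}{4} = \left(- \frac{1}{4}\right) 289 = - \frac{289}{4} \approx -72.25$)
$c{\left(P \right)} = - 6 P \left(257 + P\right)$ ($c{\left(P \right)} = - 3 \left(P + 257\right) \left(P + P\right) = - 3 \left(257 + P\right) 2 P = - 3 \cdot 2 P \left(257 + P\right) = - 6 P \left(257 + P\right)$)
$\frac{1}{c{\left(240 \right)} + k} = \frac{1}{\left(-6\right) 240 \left(257 + 240\right) - \frac{289}{4}} = \frac{1}{\left(-6\right) 240 \cdot 497 - \frac{289}{4}} = \frac{1}{-715680 - \frac{289}{4}} = \frac{1}{- \frac{2863009}{4}} = - \frac{4}{2863009}$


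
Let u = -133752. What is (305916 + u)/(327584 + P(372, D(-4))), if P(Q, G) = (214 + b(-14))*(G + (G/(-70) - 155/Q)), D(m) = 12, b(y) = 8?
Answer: 12051480/23108221 ≈ 0.52152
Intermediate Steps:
P(Q, G) = -34410/Q + 7659*G/35 (P(Q, G) = (214 + 8)*(G + (G/(-70) - 155/Q)) = 222*(G + (G*(-1/70) - 155/Q)) = 222*(G + (-G/70 - 155/Q)) = 222*(G + (-155/Q - G/70)) = 222*(-155/Q + 69*G/70) = -34410/Q + 7659*G/35)
(305916 + u)/(327584 + P(372, D(-4))) = (305916 - 133752)/(327584 + (-34410/372 + (7659/35)*12)) = 172164/(327584 + (-34410*1/372 + 91908/35)) = 172164/(327584 + (-185/2 + 91908/35)) = 172164/(327584 + 177341/70) = 172164/(23108221/70) = 172164*(70/23108221) = 12051480/23108221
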